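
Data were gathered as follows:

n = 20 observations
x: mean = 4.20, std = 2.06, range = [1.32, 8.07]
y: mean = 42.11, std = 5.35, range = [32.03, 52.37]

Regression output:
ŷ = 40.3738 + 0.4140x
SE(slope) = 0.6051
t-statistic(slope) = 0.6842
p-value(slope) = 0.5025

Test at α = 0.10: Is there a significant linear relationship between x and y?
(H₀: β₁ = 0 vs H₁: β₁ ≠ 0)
Since p-value = 0.5025 ≥ α = 0.10, fail to reject H₀ — the slope is not significantly different from 0.

Hypothesis test for the slope coefficient:

H₀: β₁ = 0 (no linear relationship)
H₁: β₁ ≠ 0 (linear relationship exists)

Test statistic: t = β̂₁ / SE(β̂₁) = 0.4140 / 0.6051 = 0.6842

p = 0.5025: how often a slope estimate this far from 0 (in SE units) would arise by chance if β₁ were truly 0.

Decision rule: reject H₀ if p-value < α.
p-value = 0.5025 ≥ α = 0.10 → fail to reject H₀.

At α = 0.10 the data do not provide convincing evidence of a nonzero slope.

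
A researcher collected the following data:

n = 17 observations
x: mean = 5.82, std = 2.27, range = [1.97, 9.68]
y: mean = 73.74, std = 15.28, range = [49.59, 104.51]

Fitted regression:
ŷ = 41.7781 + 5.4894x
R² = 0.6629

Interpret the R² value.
The model explains 66.29% of the variance in y (R² = 0.6629), leaving 33.71% unexplained; the fit is moderate.

The coefficient of determination R² is the fraction of the total variation in y that the fitted line accounts for.

Here R² = 0.6629:
- Explained: 66.29% of the variation in y
- Unexplained (residual): 100% − 66.29% = 33.71%
- Rule of thumb (below 0.3 weak; 0.3 to below 0.7 moderate; 0.7 and above strong) → moderate

Calculation: R² = 1 − (SS_res / SS_tot), where SS_res is the sum of squared residuals and SS_tot the total sum of squares.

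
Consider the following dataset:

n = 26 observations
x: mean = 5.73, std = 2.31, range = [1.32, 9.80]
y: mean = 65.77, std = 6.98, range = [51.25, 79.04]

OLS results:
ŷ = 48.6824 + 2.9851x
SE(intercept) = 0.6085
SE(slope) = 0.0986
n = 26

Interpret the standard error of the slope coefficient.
SE(β̂₁) = 0.0986 is the estimated standard deviation of the slope estimate across repeated samples; relative to β̂₁ = 2.9851 that is 3.3%, a precise estimate.

What SE measures:
- The standard error quantifies the sampling variability of the coefficient estimate
- It is the estimated standard deviation of β̂₁ across hypothetical repeated samples of the same size
- Smaller SE → more precise estimate

Relative precision:
- SE / |β̂₁| = 0.0986 / 2.9851 = 3.3%
- Rule of thumb (under 20%: precise; 20% to under 50%: moderately precise; 50% or more: imprecise) → precise

Rough 95% range (±2 SE): 2.9851 ± 0.1972 → (2.7879, 3.1823).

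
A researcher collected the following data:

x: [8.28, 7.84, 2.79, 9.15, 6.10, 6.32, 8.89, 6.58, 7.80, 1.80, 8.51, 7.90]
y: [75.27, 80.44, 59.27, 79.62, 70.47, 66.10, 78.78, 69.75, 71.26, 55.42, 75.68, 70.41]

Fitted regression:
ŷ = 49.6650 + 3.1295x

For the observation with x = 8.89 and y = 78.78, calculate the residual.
Residual = 1.2937

The residual is the difference between the actual value and the predicted value:

Residual = y - ŷ

Step 1: Calculate predicted value
ŷ = 49.6650 + 3.1295 × 8.89
ŷ = 77.4863

Step 2: Calculate residual
Residual = 78.78 - 77.4863
Residual = 1.2937

The residual is positive, so the observed y = 78.78 sits above the regression line (the line underestimates it by 1.2937).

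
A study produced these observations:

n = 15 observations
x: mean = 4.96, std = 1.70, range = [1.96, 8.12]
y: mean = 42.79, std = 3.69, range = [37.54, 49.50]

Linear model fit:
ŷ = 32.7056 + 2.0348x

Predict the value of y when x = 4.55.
ŷ = 41.9639

x = 4.55 lies inside the observed range [1.96, 8.12], so the fitted equation applies directly:

ŷ = 32.7056 + 2.0348 × 4.55
ŷ = 32.7056 + 9.2583
ŷ = 41.9639

This is a point prediction; actual observations scatter around it by roughly the residual standard deviation.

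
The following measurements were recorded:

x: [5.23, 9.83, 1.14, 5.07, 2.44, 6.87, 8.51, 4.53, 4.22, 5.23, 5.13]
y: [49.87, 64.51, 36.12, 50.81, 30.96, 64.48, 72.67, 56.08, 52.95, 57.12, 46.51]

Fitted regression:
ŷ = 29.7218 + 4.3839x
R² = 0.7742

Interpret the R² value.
R² = 0.7742 means 77.42% of the variation in y is explained by the linear relationship with x. This indicates a strong fit.

R² = 1 − SS_res/SS_tot compares the residual scatter to the total scatter of y about its mean.

Here R² = 0.7742:
- Explained: 77.42% of the variation in y
- Unexplained (residual): 100% − 77.42% = 22.58%
- Rule of thumb (below 0.3 weak; 0.3 to below 0.7 moderate; 0.7 and above strong) → strong

Note: R² says nothing about causation, and a high R² does not by itself mean the linear form is appropriate — check the residuals.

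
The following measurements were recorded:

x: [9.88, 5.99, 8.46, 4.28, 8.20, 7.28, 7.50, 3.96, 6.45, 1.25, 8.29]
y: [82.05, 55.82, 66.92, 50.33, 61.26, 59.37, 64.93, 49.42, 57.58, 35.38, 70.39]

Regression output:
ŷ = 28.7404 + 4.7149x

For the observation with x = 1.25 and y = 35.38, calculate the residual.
Residual = 0.7460

The residual is the difference between the actual value and the predicted value:

Residual = y - ŷ

Step 1: Calculate predicted value
ŷ = 28.7404 + 4.7149 × 1.25
ŷ = 34.6340

Step 2: Calculate residual
Residual = 35.38 - 34.6340
Residual = 0.7460

Interpretation: the model underestimates the actual value by 0.7460 at this point (positive residual → observation lies above the fitted line).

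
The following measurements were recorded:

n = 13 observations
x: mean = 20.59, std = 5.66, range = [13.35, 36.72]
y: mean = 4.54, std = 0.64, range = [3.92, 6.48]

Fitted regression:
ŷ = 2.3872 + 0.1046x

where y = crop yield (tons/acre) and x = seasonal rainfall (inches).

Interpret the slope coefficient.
An increase of one inch in rainfall is associated with a 0.1046 tons/acre increase in predicted crop yield.

β₁ = 0.1046 is the change in predicted crop yield (tons/acre) per additional inch of rainfall.

Interpretation:
- Rainfall up by 1 inch → predicted crop yield increases by 0.1046 tons/acre
- This is a linear approximation: the same per-unit change is assumed across the whole observed x range
- The slope describes association in these data, not necessarily a causal effect

(β₀ = 2.3872 is the fitted value at x = 0 and is not part of the slope interpretation.)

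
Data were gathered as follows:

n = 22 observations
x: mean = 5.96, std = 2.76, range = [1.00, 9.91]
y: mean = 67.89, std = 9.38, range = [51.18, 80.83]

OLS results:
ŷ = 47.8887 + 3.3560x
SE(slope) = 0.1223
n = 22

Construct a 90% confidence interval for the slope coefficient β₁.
The 90% CI for β₁ is (3.1451, 3.5669)

Confidence interval for the slope:

The 90% CI for β₁ is: β̂₁ ± t*(α/2, n-2) × SE(β̂₁)

Step 1: Find critical t-value
- Confidence level = 0.9
- Degrees of freedom = n - 2 = 22 - 2 = 20
- t*(α/2, 20) = 1.7247

Step 2: Calculate margin of error
Margin = 1.7247 × 0.1223 = 0.2109

Step 3: Construct interval
CI = 3.3560 ± 0.2109
CI = (3.1451, 3.5669)

Interpretation: We are 90% confident that the true slope β₁ lies between 3.1451 and 3.5669.
Since 0 is outside the interval, a two-sided test at α = 0.10 would reject H₀: β₁ = 0.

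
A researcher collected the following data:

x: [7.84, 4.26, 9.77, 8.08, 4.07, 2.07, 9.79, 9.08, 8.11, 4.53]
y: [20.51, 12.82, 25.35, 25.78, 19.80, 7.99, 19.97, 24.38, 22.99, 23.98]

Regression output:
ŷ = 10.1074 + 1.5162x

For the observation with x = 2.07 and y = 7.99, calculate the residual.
Residual = -5.2559

The residual is the difference between the actual value and the predicted value:

Residual = y - ŷ

Step 1: Calculate predicted value
ŷ = 10.1074 + 1.5162 × 2.07
ŷ = 13.2459

Step 2: Calculate residual
Residual = 7.99 - 13.2459
Residual = -5.2559

Sign check: y < ŷ, so the point is below the line and the fit overestimates here.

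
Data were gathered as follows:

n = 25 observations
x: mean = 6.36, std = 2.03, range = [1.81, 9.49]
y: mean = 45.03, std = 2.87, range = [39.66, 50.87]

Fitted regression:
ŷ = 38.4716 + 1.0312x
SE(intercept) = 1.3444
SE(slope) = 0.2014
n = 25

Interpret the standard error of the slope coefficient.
SE(β̂₁) = 0.2014 is the estimated standard deviation of the slope estimate across repeated samples; relative to β̂₁ = 1.0312 that is 19.5%, a precise estimate.

SE(β̂₁) = 0.2014 says: if we drew many samples of n = 25 from the same population and refit each time, the fitted slopes would scatter with a standard deviation of roughly 0.2014 around the true β₁.

Relative precision:
- SE / |β̂₁| = 0.2014 / 1.0312 = 19.5%
- Rule of thumb (under 20%: precise; 20% to under 50%: moderately precise; 50% or more: imprecise) → precise

Link to the t-test: t = β̂₁ / SE(β̂₁) = 1.0312 / 0.2014 = 5.1202, the statistic for H₀: β₁ = 0.

What drives SE(β̂₁): wider spread of x values → smaller SE.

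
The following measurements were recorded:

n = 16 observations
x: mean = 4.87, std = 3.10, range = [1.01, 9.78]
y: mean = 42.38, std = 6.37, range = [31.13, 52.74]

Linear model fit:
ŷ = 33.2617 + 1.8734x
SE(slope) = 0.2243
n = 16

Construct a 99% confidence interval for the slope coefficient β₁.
The 99% CI for β₁ is (1.2057, 2.5411)

Confidence interval for the slope:

The 99% CI for β₁ is: β̂₁ ± t*(α/2, n-2) × SE(β̂₁)

Step 1: Find critical t-value
- Confidence level = 0.99
- Degrees of freedom = n - 2 = 16 - 2 = 14
- t*(α/2, 14) = 2.9768

Step 2: Calculate margin of error
Margin = 2.9768 × 0.2243 = 0.6677

Step 3: Construct interval
CI = 1.8734 ± 0.6677
CI = (1.2057, 2.5411)

Interpretation: each one-unit increase in x is associated with a change in mean y of between 1.2057 and 2.5411, with 99% confidence.
Both endpoints are positive, so the data support a genuinely positive slope at this confidence level.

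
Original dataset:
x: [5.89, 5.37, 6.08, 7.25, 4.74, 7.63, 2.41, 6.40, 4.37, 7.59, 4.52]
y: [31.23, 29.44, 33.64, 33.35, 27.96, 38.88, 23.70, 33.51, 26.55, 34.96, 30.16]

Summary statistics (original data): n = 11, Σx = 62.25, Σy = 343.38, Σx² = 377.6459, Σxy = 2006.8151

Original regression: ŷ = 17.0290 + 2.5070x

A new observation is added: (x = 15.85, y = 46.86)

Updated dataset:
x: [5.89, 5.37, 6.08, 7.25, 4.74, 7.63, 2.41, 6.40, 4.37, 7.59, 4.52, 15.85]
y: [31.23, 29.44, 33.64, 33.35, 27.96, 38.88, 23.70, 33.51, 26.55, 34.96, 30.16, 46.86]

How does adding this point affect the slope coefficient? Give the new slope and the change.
The slope changes from 2.5070 to 1.7396 (change of -0.7674, or -30.6%).

x = 15.85 lies well outside the original x-range [2.41, 7.63] (x̄ ≈ 5.66), so this observation has high leverage and can move the slope substantially.

Step 1: Update the sums with the new point (n goes from 11 to 12)
Σx  = 62.25 + 15.85 = 78.10
Σy  = 343.38 + 46.86 = 390.24
Σx² = 377.6459 + 15.85² = 377.6459 + 251.2225 = 628.8684
Σxy = 2006.8151 + 15.85×46.86 = 2006.8151 + 742.7310 = 2749.5461

Step 2: Recompute the slope with b₁ = (nΣxy − ΣxΣy) / (nΣx² − (Σx)²)
Numerator   = 12×2749.5461 − 78.10×390.24 = 32994.5532 − 30477.7440 = 2516.8092
Denominator = 12×628.8684 − 78.10² = 7546.4208 − 6099.6100 = 1446.8108
b₁(new) = 2516.8092 / 1446.8108 = 1.7396

(Same formula on the original sums: (11×2006.8151 − 62.25×343.38) / (11×377.6459 − 62.25²) = 699.5611 / 279.0424 = 2.5070, matching the given fit.)

Step 3: Change in slope
Δβ₁ = 1.7396 − 2.5070 = -0.7674
Relative change = -0.7674 / 2.5070 × 100% = -30.6%
→ the slope decreases when the point is added.

Because the point sits below the extension of the original line at a high-leverage x, it tilts the fit down.
In practice: examine leverage (hᵢ) and Cook's distance rather than deleting it automatically; refit with and without it and report both if conclusions differ.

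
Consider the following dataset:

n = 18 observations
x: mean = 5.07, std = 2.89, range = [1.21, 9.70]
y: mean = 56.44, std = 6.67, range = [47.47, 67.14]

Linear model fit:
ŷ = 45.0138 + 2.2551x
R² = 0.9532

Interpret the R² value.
About 95.32% of the variability in y is accounted for by the regression on x (R² = 0.9532) — a strong linear fit.

R² = 1 − SS_res/SS_tot compares the residual scatter to the total scatter of y about its mean.

Here R² = 0.9532:
- Explained: 95.32% of the variation in y
- Unexplained (residual): 100% − 95.32% = 4.68%
- Rule of thumb (below 0.3 weak; 0.3 to below 0.7 moderate; 0.7 and above strong) → strong

Note: R² says nothing about causation, and a high R² does not by itself mean the linear form is appropriate — check the residuals.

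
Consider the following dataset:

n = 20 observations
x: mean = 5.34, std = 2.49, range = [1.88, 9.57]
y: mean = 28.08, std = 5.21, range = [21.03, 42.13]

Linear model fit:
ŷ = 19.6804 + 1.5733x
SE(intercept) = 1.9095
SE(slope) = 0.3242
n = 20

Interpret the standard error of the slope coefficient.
The slope 1.5733 is pinned down to within about ±0.3242 (one SE) by these data — relative uncertainty 20.6%, i.e. moderately precise.

SE(β̂₁) = 0.3242 says: if we drew many samples of n = 20 from the same population and refit each time, the fitted slopes would scatter with a standard deviation of roughly 0.3242 around the true β₁.

Relative precision:
- SE / |β̂₁| = 0.3242 / 1.5733 = 20.6%
- Rule of thumb (under 20%: precise; 20% to under 50%: moderately precise; 50% or more: imprecise) → moderately precise

Rough 95% range (±2 SE): 1.5733 ± 0.6484 → (0.9249, 2.2217).

What drives SE(β̂₁): larger n (here n = 20) → smaller SE; more residual scatter → larger SE; wider spread of x values → smaller SE.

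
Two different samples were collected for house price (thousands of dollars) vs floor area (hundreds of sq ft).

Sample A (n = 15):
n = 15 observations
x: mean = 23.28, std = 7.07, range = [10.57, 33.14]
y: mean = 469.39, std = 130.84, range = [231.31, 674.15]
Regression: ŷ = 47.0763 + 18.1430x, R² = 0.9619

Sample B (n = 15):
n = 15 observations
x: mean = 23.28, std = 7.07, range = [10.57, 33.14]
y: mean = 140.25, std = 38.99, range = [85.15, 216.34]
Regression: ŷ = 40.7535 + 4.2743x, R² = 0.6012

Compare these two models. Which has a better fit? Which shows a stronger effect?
Model A has the better fit (R² = 0.9619 vs 0.6012). Model A shows the stronger effect (|β₁| = 18.1430 vs 4.2743).

Model Comparison:

Which explains more variance? (R²)
- Model A: R² = 0.9619 → 96.19% of variance in house price explained
- Model B: R² = 0.6012 → 60.12% of variance in house price explained
- 0.9619 > 0.6012 → Model A has the better fit

Effect size (slope magnitude):
- Model A: β₁ = 18.1430 → predicted house price rises 18.1430 thousand dollars per additional hundred sq ft of floor area
- Model B: β₁ = 4.2743 → predicted house price rises 4.2743 thousand dollars per additional hundred sq ft of floor area
- |18.1430| > |4.2743| → Model A shows the stronger marginal effect

Note: R² measures how tightly points cluster around the line; β₁ measures how steep the line is — they answer different questions.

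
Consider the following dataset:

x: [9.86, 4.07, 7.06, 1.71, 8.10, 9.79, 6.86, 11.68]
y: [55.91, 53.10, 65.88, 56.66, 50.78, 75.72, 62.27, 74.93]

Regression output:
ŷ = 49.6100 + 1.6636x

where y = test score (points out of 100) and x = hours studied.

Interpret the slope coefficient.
For each additional hour of study time, predicted test score increases by approximately 1.6636 points.

The slope coefficient β₁ = 1.6636 represents the marginal effect of study time on test score.

Interpretation:
- Study time up by 1 hour → predicted test score increases by 1.6636 points
- The effect is assumed constant over the observed range of x (linearity)

(β₀ = 49.6100 is the fitted value at x = 0 and is not part of the slope interpretation.)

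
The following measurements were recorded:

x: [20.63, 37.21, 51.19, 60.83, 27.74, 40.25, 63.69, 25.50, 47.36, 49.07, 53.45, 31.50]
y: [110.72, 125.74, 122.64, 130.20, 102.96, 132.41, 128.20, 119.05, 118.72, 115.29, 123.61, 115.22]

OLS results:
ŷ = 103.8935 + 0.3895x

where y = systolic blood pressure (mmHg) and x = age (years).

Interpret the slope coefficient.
For each additional year of age, predicted blood pressure increases by approximately 0.3895 mmHg.

The slope coefficient β₁ = 0.3895 represents the marginal effect of age on blood pressure.

Interpretation:
- Age up by 1 year → predicted blood pressure increases by 0.3895 mmHg
- The effect is assumed constant over the observed range of x (linearity)
- The slope describes association in these data, not necessarily a causal effect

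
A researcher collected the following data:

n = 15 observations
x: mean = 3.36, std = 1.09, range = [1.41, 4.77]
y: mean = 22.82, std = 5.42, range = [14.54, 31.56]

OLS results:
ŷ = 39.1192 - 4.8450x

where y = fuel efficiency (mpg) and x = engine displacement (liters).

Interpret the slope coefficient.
An increase of one liter in engine displacement is associated with a 4.8450 mpg decrease in predicted fuel efficiency.

β₁ = -4.8450 is the change in predicted fuel efficiency (mpg) per additional liter of engine displacement.

Interpretation:
- Engine displacement up by 1 liter → predicted fuel efficiency decreases by 4.8450 mpg
- The effect is assumed constant over the observed range of x (linearity)
- The sign (−) gives the direction; the magnitude 4.8450 gives the size of the effect per liter

The intercept β₀ = 39.1192 is the predicted fuel efficiency when engine displacement = 0; since the smallest observed x is 1.41, this is an extrapolation and mainly anchors the line.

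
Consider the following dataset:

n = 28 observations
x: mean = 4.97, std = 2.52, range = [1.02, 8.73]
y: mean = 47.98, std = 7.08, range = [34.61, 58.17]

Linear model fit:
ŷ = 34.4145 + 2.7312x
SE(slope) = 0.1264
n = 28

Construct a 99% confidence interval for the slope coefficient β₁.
The 99% CI for β₁ is (2.3800, 3.0824)

Confidence interval for the slope:

The 99% CI for β₁ is: β̂₁ ± t*(α/2, n-2) × SE(β̂₁)

Step 1: Find critical t-value
- Confidence level = 0.99
- Degrees of freedom = n - 2 = 28 - 2 = 26
- t*(α/2, 26) = 2.7787

Step 2: Calculate margin of error
Margin = 2.7787 × 0.1264 = 0.3512

Step 3: Construct interval
CI = 2.7312 ± 0.3512
CI = (2.3800, 3.0824)

Interpretation: each one-unit increase in x is associated with a change in mean y of between 2.3800 and 3.0824, with 99% confidence.
Since 0 is outside the interval, a two-sided test at α = 0.01 would reject H₀: β₁ = 0.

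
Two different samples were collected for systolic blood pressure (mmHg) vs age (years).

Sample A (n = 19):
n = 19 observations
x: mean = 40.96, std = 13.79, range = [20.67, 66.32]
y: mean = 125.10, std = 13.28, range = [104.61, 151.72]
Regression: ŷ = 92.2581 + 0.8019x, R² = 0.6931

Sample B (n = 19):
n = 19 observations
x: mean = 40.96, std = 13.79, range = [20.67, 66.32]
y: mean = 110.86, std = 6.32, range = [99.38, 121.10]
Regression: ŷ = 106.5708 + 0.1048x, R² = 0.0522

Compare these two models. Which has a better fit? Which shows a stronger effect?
Model A has the better fit (R² = 0.6931 vs 0.0522). Model A shows the stronger effect (|β₁| = 0.8019 vs 0.1048).

Model Comparison:

Fit — compare R²:
- Model A: R² = 0.6931 → 69.31% of variance in blood pressure explained
- Model B: R² = 0.0522 → 5.22% of variance in blood pressure explained
- 0.6931 > 0.0522 → Model A has the better fit

Which has the larger per-year effect? (|β₁|)
- Model A: β₁ = 0.8019 → predicted blood pressure rises 0.8019 mmHg per additional year of age
- Model B: β₁ = 0.1048 → predicted blood pressure rises 0.1048 mmHg per additional year of age
- |0.8019| > |0.1048| → Model A shows the stronger marginal effect

Notes:
- R² measures how tightly points cluster around the line; β₁ measures how steep the line is — they answer different questions.
- A steeper slope doesn't make a better model if the scatter around the line is large.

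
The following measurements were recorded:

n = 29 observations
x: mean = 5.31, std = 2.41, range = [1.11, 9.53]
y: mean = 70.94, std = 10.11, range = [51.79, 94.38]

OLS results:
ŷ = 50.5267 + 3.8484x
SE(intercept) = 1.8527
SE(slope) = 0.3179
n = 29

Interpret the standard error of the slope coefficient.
The slope 3.8484 is pinned down to within about ±0.3179 (one SE) by these data — relative uncertainty 8.3%, i.e. precise.

What SE measures:
- The standard error quantifies the sampling variability of the coefficient estimate
- It is the estimated standard deviation of β̂₁ across hypothetical repeated samples of the same size
- Smaller SE → more precise estimate

Relative precision:
- SE / |β̂₁| = 0.3179 / 3.8484 = 8.3%
- Rule of thumb (under 20%: precise; 20% to under 50%: moderately precise; 50% or more: imprecise) → precise

Link to interval estimation: a confidence interval for β₁ is β̂₁ ± t* × 0.3179, so SE sets the half-width per unit of t*.

What drives SE(β̂₁): larger n (here n = 29) → smaller SE; wider spread of x values → smaller SE.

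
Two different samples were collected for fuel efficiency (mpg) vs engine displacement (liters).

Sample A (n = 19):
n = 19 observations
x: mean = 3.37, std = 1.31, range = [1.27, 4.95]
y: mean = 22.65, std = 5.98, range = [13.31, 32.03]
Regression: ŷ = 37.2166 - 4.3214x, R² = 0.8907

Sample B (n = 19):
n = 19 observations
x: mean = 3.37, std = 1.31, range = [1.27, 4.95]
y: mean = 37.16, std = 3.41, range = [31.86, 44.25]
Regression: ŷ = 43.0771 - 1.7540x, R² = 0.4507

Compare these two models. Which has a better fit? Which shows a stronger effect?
Model A has the better fit (R² = 0.8907 vs 0.4507). Model A shows the stronger effect (|β₁| = 4.3214 vs 1.7540).

Model Comparison:

Goodness of fit (R²):
- Model A: R² = 0.8907 → 89.07% of variance in fuel efficiency explained
- Model B: R² = 0.4507 → 45.07% of variance in fuel efficiency explained
- 0.8907 > 0.4507 → Model A has the better fit

Strength of effect — compare |β₁|:
- Model A: β₁ = -4.3214 → predicted fuel efficiency falls 4.3214 mpg per additional liter of engine displacement
- Model B: β₁ = -1.7540 → predicted fuel efficiency falls 1.7540 mpg per additional liter of engine displacement
- |-4.3214| > |-1.7540| → Model A shows the stronger marginal effect

Note: The two samples could reflect different populations, time periods, or measurement quality.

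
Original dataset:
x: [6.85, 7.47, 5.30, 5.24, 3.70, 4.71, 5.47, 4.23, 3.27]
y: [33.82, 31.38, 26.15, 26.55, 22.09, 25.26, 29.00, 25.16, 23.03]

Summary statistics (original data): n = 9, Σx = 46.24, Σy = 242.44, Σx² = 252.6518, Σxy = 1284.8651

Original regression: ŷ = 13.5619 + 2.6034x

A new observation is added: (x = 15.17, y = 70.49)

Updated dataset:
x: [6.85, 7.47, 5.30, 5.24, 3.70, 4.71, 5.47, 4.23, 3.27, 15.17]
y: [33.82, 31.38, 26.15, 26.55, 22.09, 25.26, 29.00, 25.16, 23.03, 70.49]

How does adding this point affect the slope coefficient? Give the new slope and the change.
Adding the point moves β₁ from 2.6034 to 4.0932, i.e. it increases by 1.4898 (+57.2%).

x = 15.17 lies well outside the original x-range [3.27, 7.47] (x̄ ≈ 5.14), so this observation has high leverage and can move the slope substantially.

Step 1: Update the sums with the new point (n goes from 9 to 10)
Σx  = 46.24 + 15.17 = 61.41
Σy  = 242.44 + 70.49 = 312.93
Σx² = 252.6518 + 15.17² = 252.6518 + 230.1289 = 482.7807
Σxy = 1284.8651 + 15.17×70.49 = 1284.8651 + 1069.3333 = 2354.1984

Step 2: Recompute the slope with b₁ = (nΣxy − ΣxΣy) / (nΣx² − (Σx)²)
Numerator   = 10×2354.1984 − 61.41×312.93 = 23541.9840 − 19217.0313 = 4324.9527
Denominator = 10×482.7807 − 61.41² = 4827.8070 − 3771.1881 = 1056.6189
b₁(new) = 4324.9527 / 1056.6189 = 4.0932

(Same formula on the original sums: (9×1284.8651 − 46.24×242.44) / (9×252.6518 − 46.24²) = 353.3603 / 135.7286 = 2.6034, matching the given fit.)

Step 3: Change in slope
Δβ₁ = 4.0932 − 2.6034 = +1.4898
Relative change = +1.4898 / 2.6034 × 100% = +57.2%
→ the slope increases when the point is added.

A high-leverage point only changes the slope if it is off the original line; here y = 70.49 is above the original trend, so the slope increases.
In practice: investigate whether it comes from the same population as the rest of the sample.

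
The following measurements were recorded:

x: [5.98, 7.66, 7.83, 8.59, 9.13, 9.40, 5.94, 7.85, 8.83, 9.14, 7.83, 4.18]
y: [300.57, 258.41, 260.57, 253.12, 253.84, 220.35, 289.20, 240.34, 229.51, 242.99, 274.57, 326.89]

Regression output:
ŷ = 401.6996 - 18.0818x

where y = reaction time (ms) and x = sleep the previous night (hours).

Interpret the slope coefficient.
On average, reaction time is about 18.0818 ms lower for every extra hour of sleep.

β₁ = -18.0818 is the change in predicted reaction time (ms) per additional hour of sleep.

Interpretation:
- Sleep up by 1 hour → predicted reaction time decreases by 18.0818 ms
- This is a linear approximation: the same per-unit change is assumed across the whole observed x range
- The sign (−) gives the direction; the magnitude 18.0818 gives the size of the effect per hour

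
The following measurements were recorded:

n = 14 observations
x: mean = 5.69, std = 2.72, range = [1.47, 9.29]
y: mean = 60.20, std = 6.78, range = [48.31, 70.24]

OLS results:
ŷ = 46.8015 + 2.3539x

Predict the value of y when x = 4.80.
ŷ = 58.1002

Plug x = 4.80 into the fitted line:

ŷ = 46.8015 + 2.3539 × 4.80
ŷ = 46.8015 + 11.2987
ŷ = 58.1002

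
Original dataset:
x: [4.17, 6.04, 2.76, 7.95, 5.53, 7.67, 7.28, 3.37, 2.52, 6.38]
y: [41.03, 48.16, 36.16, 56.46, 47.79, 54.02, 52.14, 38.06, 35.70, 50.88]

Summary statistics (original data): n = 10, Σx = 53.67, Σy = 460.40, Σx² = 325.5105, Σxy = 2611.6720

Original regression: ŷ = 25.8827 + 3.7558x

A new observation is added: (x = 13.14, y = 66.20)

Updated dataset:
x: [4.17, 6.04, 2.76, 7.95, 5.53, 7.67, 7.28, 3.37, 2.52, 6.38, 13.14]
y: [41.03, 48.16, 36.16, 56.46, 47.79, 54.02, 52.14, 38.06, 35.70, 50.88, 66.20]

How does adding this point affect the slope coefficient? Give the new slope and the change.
The slope changes from 3.7558 to 3.0649 (change of -0.6909, or -18.4%).

x = 13.14 lies well outside the original x-range [2.52, 7.95] (x̄ ≈ 5.37), so this observation has high leverage and can move the slope substantially.

Step 1: Update the sums with the new point (n goes from 10 to 11)
Σx  = 53.67 + 13.14 = 66.81
Σy  = 460.40 + 66.20 = 526.60
Σx² = 325.5105 + 13.14² = 325.5105 + 172.6596 = 498.1701
Σxy = 2611.6720 + 13.14×66.20 = 2611.6720 + 869.8680 = 3481.5400

Step 2: Recompute the slope with b₁ = (nΣxy − ΣxΣy) / (nΣx² − (Σx)²)
Numerator   = 11×3481.5400 − 66.81×526.60 = 38296.9400 − 35182.1460 = 3114.7940
Denominator = 11×498.1701 − 66.81² = 5479.8711 − 4463.5761 = 1016.2950
b₁(new) = 3114.7940 / 1016.2950 = 3.0649

(Same formula on the original sums: (10×2611.6720 − 53.67×460.40) / (10×325.5105 − 53.67²) = 1407.0520 / 374.6361 = 3.7558, matching the given fit.)

Step 3: Change in slope
Δβ₁ = 3.0649 − 3.7558 = -0.6909
Relative change = -0.6909 / 3.7558 × 100% = -18.4%
→ the slope decreases when the point is added.

A high-leverage point only changes the slope if it is off the original line; here y = 66.20 is below the original trend, so the slope decreases.
In practice: examine leverage (hᵢ) and Cook's distance rather than deleting it automatically.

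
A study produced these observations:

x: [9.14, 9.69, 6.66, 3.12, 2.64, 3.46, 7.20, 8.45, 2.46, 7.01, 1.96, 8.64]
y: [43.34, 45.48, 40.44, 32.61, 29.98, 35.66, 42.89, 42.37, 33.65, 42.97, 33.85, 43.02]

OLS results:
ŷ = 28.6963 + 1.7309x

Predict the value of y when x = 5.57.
ŷ = 38.3374

x = 5.57 lies inside the observed range [1.96, 9.69], so the fitted equation applies directly:

ŷ = 28.6963 + 1.7309 × 5.57
ŷ = 28.6963 + 9.6411
ŷ = 38.3374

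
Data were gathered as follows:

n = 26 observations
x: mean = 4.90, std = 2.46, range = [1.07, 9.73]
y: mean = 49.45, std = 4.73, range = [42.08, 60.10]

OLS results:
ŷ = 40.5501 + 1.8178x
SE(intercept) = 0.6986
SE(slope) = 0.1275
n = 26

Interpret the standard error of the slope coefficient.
The slope 1.8178 is pinned down to within about ±0.1275 (one SE) by these data — relative uncertainty 7.0%, i.e. precise.

SE(β̂₁) = 0.1275 says: if we drew many samples of n = 26 from the same population and refit each time, the fitted slopes would scatter with a standard deviation of roughly 0.1275 around the true β₁.

Relative precision:
- SE / |β̂₁| = 0.1275 / 1.8178 = 7.0%
- Rule of thumb (under 20%: precise; 20% to under 50%: moderately precise; 50% or more: imprecise) → precise

Link to the t-test: t = β̂₁ / SE(β̂₁) = 1.8178 / 0.1275 = 14.2573, the statistic for H₀: β₁ = 0.

What drives SE(β̂₁): larger n (here n = 26) → smaller SE; wider spread of x values → smaller SE; more residual scatter → larger SE.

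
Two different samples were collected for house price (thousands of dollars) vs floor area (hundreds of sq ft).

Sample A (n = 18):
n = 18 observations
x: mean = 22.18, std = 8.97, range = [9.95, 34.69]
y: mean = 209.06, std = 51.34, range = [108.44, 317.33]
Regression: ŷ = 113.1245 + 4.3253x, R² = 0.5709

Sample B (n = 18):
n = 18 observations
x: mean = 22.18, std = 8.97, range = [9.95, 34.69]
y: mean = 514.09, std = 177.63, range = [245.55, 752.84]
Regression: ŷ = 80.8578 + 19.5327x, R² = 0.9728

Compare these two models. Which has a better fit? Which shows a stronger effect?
Model B has the better fit (R² = 0.9728 vs 0.5709). Model B shows the stronger effect (|β₁| = 19.5327 vs 4.3253).

Model Comparison:

Goodness of fit (R²):
- Model A: R² = 0.5709 → 57.09% of variance in house price explained
- Model B: R² = 0.9728 → 97.28% of variance in house price explained
- 0.9728 > 0.5709 → Model B has the better fit

Strength of effect — compare |β₁|:
- Model A: β₁ = 4.3253 → predicted house price rises 4.3253 thousand dollars per additional hundred sq ft of floor area
- Model B: β₁ = 19.5327 → predicted house price rises 19.5327 thousand dollars per additional hundred sq ft of floor area
- |4.3253| < |19.5327| → Model B shows the stronger marginal effect

Notes:
- R² measures how tightly points cluster around the line; β₁ measures how steep the line is — they answer different questions.
- A steeper slope doesn't make a better model if the scatter around the line is large.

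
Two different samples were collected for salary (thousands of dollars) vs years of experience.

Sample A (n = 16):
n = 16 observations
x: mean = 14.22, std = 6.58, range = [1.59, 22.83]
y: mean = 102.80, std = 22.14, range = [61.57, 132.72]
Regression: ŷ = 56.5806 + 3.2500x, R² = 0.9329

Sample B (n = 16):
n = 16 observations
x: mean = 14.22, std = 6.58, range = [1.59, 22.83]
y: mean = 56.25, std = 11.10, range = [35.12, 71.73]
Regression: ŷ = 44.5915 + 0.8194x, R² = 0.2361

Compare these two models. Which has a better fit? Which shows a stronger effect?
Model A has the better fit (R² = 0.9329 vs 0.2361). Model A shows the stronger effect (|β₁| = 3.2500 vs 0.8194).

Model Comparison:

Which explains more variance? (R²)
- Model A: R² = 0.9329 → 93.29% of variance in salary explained
- Model B: R² = 0.2361 → 23.61% of variance in salary explained
- 0.9329 > 0.2361 → Model A has the better fit

Effect size (slope magnitude):
- Model A: β₁ = 3.2500 → predicted salary rises 3.2500 thousand dollars per additional year of experience
- Model B: β₁ = 0.8194 → predicted salary rises 0.8194 thousand dollars per additional year of experience
- |3.2500| > |0.8194| → Model A shows the stronger marginal effect

Notes:
- A steeper slope doesn't make a better model if the scatter around the line is large.
- A better fit (higher R²) doesn't necessarily mean a more important relationship.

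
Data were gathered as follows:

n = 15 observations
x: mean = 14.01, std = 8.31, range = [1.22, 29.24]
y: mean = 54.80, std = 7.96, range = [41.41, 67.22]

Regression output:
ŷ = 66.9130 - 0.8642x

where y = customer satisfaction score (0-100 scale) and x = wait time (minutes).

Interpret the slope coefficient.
For each additional minute of wait time, predicted satisfaction score decreases by approximately 0.8642 points.

The slope β₁ = -0.8642 gives the rate at which the fitted satisfaction score changes with wait time.

Interpretation:
- Wait time up by 1 minute → predicted satisfaction score decreases by 0.8642 points
- This is a linear approximation: the same per-unit change is assumed across the whole observed x range

The intercept β₀ = 66.9130 is the predicted satisfaction score when wait time = 0; since the smallest observed x is 1.22, this is an extrapolation and mainly anchors the line.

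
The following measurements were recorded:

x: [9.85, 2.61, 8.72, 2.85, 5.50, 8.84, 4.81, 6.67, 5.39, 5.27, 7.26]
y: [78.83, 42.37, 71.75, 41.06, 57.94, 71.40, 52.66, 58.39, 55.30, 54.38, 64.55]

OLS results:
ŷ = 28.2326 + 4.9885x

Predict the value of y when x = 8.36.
ŷ = 69.9365

x = 8.36 lies inside the observed range [2.61, 9.85], so the fitted equation applies directly:

ŷ = 28.2326 + 4.9885 × 8.36
ŷ = 28.2326 + 41.7039
ŷ = 69.9365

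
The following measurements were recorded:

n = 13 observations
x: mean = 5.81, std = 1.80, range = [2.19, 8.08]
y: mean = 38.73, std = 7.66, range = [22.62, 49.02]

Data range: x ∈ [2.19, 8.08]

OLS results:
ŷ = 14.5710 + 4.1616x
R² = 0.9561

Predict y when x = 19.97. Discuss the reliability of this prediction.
ŷ = 97.6782, but this is extrapolation (above the data range [2.19, 8.08]) and may be unreliable.

Prediction calculation:
ŷ = 14.5710 + 4.1616 × 19.97
ŷ = 97.6782

Reliability:
- Data range: x ∈ [2.19, 8.08]
- Prediction point: x = 19.97 is 11.89 units above the observed range → this is EXTRAPOLATION, not interpolation

Why that matters here:
- R² describes fit only over the sampled x values; it says nothing about behaviour beyond them
- Real relationships often flatten, saturate, or turn nonlinear at extremes

The R² = 0.9561 only validates the fit within [2.19, 8.08]; treat ŷ = 97.6782 with caution.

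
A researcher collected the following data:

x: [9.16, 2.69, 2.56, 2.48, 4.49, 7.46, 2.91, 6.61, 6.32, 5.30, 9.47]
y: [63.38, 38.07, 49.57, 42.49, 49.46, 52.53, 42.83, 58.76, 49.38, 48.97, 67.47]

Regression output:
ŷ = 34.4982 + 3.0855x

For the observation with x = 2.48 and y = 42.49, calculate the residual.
Residual = 0.3398

The residual is the difference between the actual value and the predicted value:

Residual = y - ŷ

Step 1: Calculate predicted value
ŷ = 34.4982 + 3.0855 × 2.48
ŷ = 42.1502

Step 2: Calculate residual
Residual = 42.49 - 42.1502
Residual = 0.3398

Interpretation: the model underestimates the actual value by 0.3398 at this point (positive residual → observation lies above the fitted line).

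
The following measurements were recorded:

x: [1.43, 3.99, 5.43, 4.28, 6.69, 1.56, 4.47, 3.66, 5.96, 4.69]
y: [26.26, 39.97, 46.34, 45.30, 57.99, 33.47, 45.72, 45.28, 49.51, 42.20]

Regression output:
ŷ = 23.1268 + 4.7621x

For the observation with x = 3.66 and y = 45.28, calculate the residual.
Residual = 4.7239

The residual is the difference between the actual value and the predicted value:

Residual = y - ŷ

Step 1: Calculate predicted value
ŷ = 23.1268 + 4.7621 × 3.66
ŷ = 40.5561

Step 2: Calculate residual
Residual = 45.28 - 40.5561
Residual = 4.7239

Interpretation: the model underestimates the actual value by 4.7239 at this point (positive residual → observation lies above the fitted line).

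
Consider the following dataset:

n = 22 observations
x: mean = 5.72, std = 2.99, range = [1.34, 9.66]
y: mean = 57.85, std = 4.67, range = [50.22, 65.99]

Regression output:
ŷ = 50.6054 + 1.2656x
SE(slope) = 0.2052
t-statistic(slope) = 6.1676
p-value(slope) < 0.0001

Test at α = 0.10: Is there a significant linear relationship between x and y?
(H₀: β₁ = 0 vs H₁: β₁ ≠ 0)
p-value < 0.0001 < α = 0.10, so we reject H₀. The relationship is significant.

Hypothesis test for the slope coefficient:

H₀: β₁ = 0 (no linear relationship)
H₁: β₁ ≠ 0 (linear relationship exists)

Test statistic: t = β̂₁ / SE(β̂₁) = 1.2656 / 0.2052 = 6.1676

p < 0.0001: how often a slope estimate this far from 0 (in SE units) would arise by chance if β₁ were truly 0.

Decision rule: reject H₀ if p-value < α.
p-value < 0.0001 < α = 0.10 → reject H₀.

There is sufficient evidence at the 10% significance level to conclude that a linear relationship exists between x and y.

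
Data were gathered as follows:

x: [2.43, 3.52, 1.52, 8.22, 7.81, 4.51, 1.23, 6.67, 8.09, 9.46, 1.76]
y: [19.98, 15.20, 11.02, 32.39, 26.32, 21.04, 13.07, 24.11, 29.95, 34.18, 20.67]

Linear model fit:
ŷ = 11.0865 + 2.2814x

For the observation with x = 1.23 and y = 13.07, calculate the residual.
Residual = -0.8226

The residual is the difference between the actual value and the predicted value:

Residual = y - ŷ

Step 1: Calculate predicted value
ŷ = 11.0865 + 2.2814 × 1.23
ŷ = 13.8926

Step 2: Calculate residual
Residual = 13.07 - 13.8926
Residual = -0.8226

Sign check: y < ŷ, so the point is below the line and the fit overestimates here.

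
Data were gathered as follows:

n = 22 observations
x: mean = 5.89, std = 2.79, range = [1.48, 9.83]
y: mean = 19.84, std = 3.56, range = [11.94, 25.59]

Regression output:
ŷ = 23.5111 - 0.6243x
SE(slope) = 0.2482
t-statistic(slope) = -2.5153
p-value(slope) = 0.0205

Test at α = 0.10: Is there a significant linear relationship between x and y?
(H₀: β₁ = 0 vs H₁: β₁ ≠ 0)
Reject H₀: p-value = 0.0205 < α = 0.10. The linear relationship is significant at the 10% level.

Hypothesis test for the slope coefficient:

H₀: β₁ = 0 (no linear relationship)
H₁: β₁ ≠ 0 (linear relationship exists)

Test statistic: t = β̂₁ / SE(β̂₁) = -0.6243 / 0.2482 = -2.5153

The p-value (0.0205) is the probability, under H₀, of a t-statistic at least as extreme as |t| = 2.5153 (two-sided, df = n − 2 = 20).

Decision rule: reject H₀ if p-value < α.
p-value = 0.0205 < α = 0.10 → reject H₀.

Conclusion: the linear association between x and y is significant at the 10% level.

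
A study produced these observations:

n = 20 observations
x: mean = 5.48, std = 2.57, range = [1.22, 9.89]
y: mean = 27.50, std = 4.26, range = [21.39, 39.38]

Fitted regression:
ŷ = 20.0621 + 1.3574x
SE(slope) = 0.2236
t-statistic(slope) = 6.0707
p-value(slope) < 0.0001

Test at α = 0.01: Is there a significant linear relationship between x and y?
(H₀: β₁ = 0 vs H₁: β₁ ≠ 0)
Since p-value < 0.0001 < α = 0.01, reject H₀ — the slope is significantly different from 0.

Hypothesis test for the slope coefficient:

H₀: β₁ = 0 (no linear relationship)
H₁: β₁ ≠ 0 (linear relationship exists)

Test statistic: t = β̂₁ / SE(β̂₁) = 1.3574 / 0.2236 = 6.0707

With df = 18, the two-sided p-value for |t| = 6.0707 is <0.0001.

Decision rule: reject H₀ if p-value < α.
p-value < 0.0001 < α = 0.01 → reject H₀.

At α = 0.01 the data do provide convincing evidence of a nonzero slope.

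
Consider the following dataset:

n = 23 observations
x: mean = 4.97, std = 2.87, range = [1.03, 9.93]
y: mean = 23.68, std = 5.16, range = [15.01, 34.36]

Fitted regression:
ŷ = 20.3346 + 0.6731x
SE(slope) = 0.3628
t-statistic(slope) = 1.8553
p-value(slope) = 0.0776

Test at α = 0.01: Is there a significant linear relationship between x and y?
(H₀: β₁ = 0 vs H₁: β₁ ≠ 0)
Fail to reject H₀: p-value = 0.0776 ≥ α = 0.01. The linear relationship is not significant at the 1% level.

Hypothesis test for the slope coefficient:

H₀: β₁ = 0 (no linear relationship)
H₁: β₁ ≠ 0 (linear relationship exists)

Test statistic: t = β̂₁ / SE(β̂₁) = 0.6731 / 0.3628 = 1.8553

The p-value (0.0776) is the probability, under H₀, of a t-statistic at least as extreme as |t| = 1.8553 (two-sided, df = n − 2 = 21).

Decision rule: reject H₀ if p-value < α.
p-value = 0.0776 ≥ α = 0.01 → fail to reject H₀.

At α = 0.01 the data do not provide convincing evidence of a nonzero slope.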